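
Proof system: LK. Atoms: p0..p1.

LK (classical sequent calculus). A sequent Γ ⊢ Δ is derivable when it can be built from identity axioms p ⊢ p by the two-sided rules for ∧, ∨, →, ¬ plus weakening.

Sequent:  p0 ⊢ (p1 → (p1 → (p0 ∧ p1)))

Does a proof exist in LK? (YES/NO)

Derivation (root first):
[→R] p0 ⊢ (p1 → (p1 → (p0 ∧ p1)))
  [WL] p0, p1 ⊢ (p1 → (p0 ∧ p1))
    [→R] p0 ⊢ (p1 → (p0 ∧ p1))
      [∧R] p1, p0 ⊢ (p0 ∧ p1)
        [Ax] p0 ⊢ p0
        [Ax] p1 ⊢ p1

Result: YES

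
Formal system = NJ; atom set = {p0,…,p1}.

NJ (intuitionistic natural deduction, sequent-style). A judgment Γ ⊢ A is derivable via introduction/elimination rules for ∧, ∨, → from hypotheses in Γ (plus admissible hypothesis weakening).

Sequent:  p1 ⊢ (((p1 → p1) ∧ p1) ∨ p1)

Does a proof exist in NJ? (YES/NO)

Derivation trace:
[∨I₁] p1 ⊢ (((p1 → p1) ∧ p1) ∨ p1)
  [∧I] p1 ⊢ ((p1 → p1) ∧ p1)
    [→I]  ⊢ (p1 → p1)
      [Ax] p1 ⊢ p1
    [Ax] p1 ⊢ p1

Result: YES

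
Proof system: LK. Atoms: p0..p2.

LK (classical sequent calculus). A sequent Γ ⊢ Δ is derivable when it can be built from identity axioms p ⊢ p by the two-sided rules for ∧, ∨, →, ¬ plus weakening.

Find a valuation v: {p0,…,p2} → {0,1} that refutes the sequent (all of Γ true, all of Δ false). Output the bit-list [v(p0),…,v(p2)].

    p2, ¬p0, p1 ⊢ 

Search for a countermodel by truth-table:
  v=000: Γ:[p2=F, ¬p0=T, p1=F] Δ:[] refutes=False
  v=001: Γ:[p2=T, ¬p0=T, p1=F] Δ:[] refutes=False
  v=010: Γ:[p2=F, ¬p0=T, p1=T] Δ:[] refutes=False
  v=011: Γ:[p2=T, ¬p0=T, p1=T] Δ:[] refutes=True  ← countermodel

Result: [0, 1, 1]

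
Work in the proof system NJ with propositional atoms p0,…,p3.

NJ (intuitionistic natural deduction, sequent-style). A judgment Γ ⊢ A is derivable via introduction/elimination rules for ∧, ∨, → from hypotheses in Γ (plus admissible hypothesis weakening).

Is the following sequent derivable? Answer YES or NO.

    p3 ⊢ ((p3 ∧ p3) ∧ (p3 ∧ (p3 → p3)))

Derivation trace:
[∧I] p3 ⊢ ((p3 ∧ p3) ∧ (p3 ∧ (p3 → p3)))
  [∧I] p3 ⊢ (p3 ∧ p3)
    [Ax] p3 ⊢ p3
    [Ax] p3 ⊢ p3
  [∧I] p3 ⊢ (p3 ∧ (p3 → p3))
    [Ax] p3 ⊢ p3
    [→I]  ⊢ (p3 → p3)
      [Ax] p3 ⊢ p3

Result: YES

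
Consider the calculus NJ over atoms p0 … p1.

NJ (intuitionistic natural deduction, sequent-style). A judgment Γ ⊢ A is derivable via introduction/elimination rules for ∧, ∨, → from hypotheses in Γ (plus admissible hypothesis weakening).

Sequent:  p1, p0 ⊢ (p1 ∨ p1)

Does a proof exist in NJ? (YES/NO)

Derivation trace:
[Wk] p1, p0 ⊢ (p1 ∨ p1)
  [∨I₂] p1 ⊢ (p1 ∨ p1)
    [Ax] p1 ⊢ p1

Result: YES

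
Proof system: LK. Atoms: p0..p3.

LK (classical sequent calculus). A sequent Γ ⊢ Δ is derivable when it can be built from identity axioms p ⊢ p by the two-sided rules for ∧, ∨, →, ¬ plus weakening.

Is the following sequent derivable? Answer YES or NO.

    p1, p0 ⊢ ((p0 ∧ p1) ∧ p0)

Proof tree:
[∧R] p1, p0 ⊢ ((p0 ∧ p1) ∧ p0)
  [WL] p1, p0, p1 ⊢ (p0 ∧ p1)
    [∧R] p1, p0 ⊢ (p0 ∧ p1)
      [Ax] p0 ⊢ p0
      [Ax] p1 ⊢ p1
  [Ax] p0 ⊢ p0

Result: YES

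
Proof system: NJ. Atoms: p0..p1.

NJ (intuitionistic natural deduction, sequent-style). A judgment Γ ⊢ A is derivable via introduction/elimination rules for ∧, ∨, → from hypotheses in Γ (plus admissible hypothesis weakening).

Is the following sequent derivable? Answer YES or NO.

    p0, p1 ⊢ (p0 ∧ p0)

Derivation trace:
[Wk] p0, p1 ⊢ (p0 ∧ p0)
  [∧I] p0 ⊢ (p0 ∧ p0)
    [Ax] p0 ⊢ p0
    [Ax] p0 ⊢ p0

Result: YES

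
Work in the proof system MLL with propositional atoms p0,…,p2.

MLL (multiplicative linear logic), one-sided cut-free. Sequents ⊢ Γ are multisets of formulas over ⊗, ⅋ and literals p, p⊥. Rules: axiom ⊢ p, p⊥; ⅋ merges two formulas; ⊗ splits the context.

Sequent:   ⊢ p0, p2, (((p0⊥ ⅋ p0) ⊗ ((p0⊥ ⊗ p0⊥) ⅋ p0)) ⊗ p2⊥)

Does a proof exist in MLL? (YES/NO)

Derivation trace:
[⊗]  ⊢ p0, p2, (((p0⊥ ⅋ p0) ⊗ ((p0⊥ ⊗ p0⊥) ⅋ p0)) ⊗ p2⊥)
  [⊗]  ⊢ p0, ((p0⊥ ⅋ p0) ⊗ ((p0⊥ ⊗ p0⊥) ⅋ p0))
    [⅋]  ⊢ (p0⊥ ⅋ p0)
      [Ax]  ⊢ p0, p0⊥
    [⅋]  ⊢ p0, ((p0⊥ ⊗ p0⊥) ⅋ p0)
      [⊗]  ⊢ p0, p0, (p0⊥ ⊗ p0⊥)
        [Ax]  ⊢ p0, p0⊥
        [Ax]  ⊢ p0, p0⊥
  [Ax]  ⊢ p2, p2⊥

Result: YES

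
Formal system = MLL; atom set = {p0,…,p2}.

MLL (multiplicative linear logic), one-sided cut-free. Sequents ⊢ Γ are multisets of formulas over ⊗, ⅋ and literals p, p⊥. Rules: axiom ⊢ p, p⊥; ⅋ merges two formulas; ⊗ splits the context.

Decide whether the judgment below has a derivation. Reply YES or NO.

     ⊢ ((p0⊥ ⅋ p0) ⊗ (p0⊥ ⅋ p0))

Derivation (root first):
[⊗]  ⊢ ((p0⊥ ⅋ p0) ⊗ (p0⊥ ⅋ p0))
  [⅋]  ⊢ (p0⊥ ⅋ p0)
    [Ax]  ⊢ p0, p0⊥
  [⅋]  ⊢ (p0⊥ ⅋ p0)
    [Ax]  ⊢ p0, p0⊥

Result: YES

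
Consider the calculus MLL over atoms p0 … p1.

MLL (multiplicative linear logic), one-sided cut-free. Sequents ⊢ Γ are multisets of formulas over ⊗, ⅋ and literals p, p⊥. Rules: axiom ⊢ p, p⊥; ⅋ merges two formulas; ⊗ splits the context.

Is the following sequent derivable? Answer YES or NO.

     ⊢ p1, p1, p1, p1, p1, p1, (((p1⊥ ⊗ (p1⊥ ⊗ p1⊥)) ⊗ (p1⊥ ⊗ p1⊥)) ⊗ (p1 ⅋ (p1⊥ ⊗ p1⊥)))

Derivation trace:
[⊗]  ⊢ p1, p1, p1, p1, p1, p1, (((p1⊥ ⊗ (p1⊥ ⊗ p1⊥)) ⊗ (p1⊥ ⊗ p1⊥)) ⊗ (p1 ⅋ (p1⊥ ⊗ p1⊥)))
  [⊗]  ⊢ p1, p1, p1, p1, p1, ((p1⊥ ⊗ (p1⊥ ⊗ p1⊥)) ⊗ (p1⊥ ⊗ p1⊥))
    [⊗]  ⊢ p1, p1, p1, (p1⊥ ⊗ (p1⊥ ⊗ p1⊥))
      [Ax]  ⊢ p1, p1⊥
      [⊗]  ⊢ p1, p1, (p1⊥ ⊗ p1⊥)
        [Ax]  ⊢ p1, p1⊥
        [Ax]  ⊢ p1, p1⊥
    [⊗]  ⊢ p1, p1, (p1⊥ ⊗ p1⊥)
      [Ax]  ⊢ p1, p1⊥
      [Ax]  ⊢ p1, p1⊥
  [⅋]  ⊢ p1, (p1 ⅋ (p1⊥ ⊗ p1⊥))
    [⊗]  ⊢ p1, p1, (p1⊥ ⊗ p1⊥)
      [Ax]  ⊢ p1, p1⊥
      [Ax]  ⊢ p1, p1⊥

Result: YES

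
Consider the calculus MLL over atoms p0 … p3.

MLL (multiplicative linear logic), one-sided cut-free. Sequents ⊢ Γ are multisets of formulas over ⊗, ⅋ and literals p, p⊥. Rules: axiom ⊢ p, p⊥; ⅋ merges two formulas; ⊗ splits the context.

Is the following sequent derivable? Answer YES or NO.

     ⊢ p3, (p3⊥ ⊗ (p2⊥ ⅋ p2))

Derivation trace:
[⊗]  ⊢ p3, (p3⊥ ⊗ (p2⊥ ⅋ p2))
  [Ax]  ⊢ p3, p3⊥
  [⅋]  ⊢ (p2⊥ ⅋ p2)
    [Ax]  ⊢ p2, p2⊥

Result: YES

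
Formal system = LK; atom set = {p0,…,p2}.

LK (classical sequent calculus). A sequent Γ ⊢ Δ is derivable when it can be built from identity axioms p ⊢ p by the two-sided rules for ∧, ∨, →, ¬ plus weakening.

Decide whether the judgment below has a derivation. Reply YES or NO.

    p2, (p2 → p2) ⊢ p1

Truth-table refutation:
  v=000: Γ:[p2=F, (p2 → p2)=T] Δ:[p1=F] refutes=False
  v=001: Γ:[p2=T, (p2 → p2)=T] Δ:[p1=F] refutes=True  ← countermodel

Result: NO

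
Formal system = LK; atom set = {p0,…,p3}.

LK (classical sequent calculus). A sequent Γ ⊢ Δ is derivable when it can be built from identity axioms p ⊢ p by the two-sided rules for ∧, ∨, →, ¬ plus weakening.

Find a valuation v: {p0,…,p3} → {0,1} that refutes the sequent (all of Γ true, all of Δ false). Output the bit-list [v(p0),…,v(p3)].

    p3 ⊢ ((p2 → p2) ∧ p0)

Search for a countermodel by truth-table:
  v=0000: Γ:[p3=F] Δ:[((p2 → p2) ∧ p0)=F] refutes=False
  v=0001: Γ:[p3=T] Δ:[((p2 → p2) ∧ p0)=F] refutes=True  ← countermodel

Result: [0, 0, 0, 1]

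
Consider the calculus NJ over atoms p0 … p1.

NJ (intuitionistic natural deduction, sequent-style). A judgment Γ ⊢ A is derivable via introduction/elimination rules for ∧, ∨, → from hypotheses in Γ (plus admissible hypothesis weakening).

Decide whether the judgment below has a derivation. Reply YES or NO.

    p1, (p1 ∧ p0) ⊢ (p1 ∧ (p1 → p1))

Derivation trace:
[∧I] p1, (p1 ∧ p0) ⊢ (p1 ∧ (p1 → p1))
  [Wk] p1, (p1 ∧ p0) ⊢ p1
    [Ax] p1 ⊢ p1
  [Wk] p1 ⊢ (p1 → p1)
    [→I]  ⊢ (p1 → p1)
      [Ax] p1 ⊢ p1

Result: YES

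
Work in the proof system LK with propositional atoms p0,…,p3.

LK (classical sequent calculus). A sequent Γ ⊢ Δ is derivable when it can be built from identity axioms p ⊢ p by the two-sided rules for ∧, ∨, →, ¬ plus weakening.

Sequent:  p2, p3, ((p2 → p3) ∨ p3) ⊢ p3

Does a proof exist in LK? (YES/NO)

Derivation trace:
[∨L] p2, p3, ((p2 → p3) ∨ p3) ⊢ p3
  [→L] p2, p3, (p2 → p3) ⊢ p3
    [Ax] p2 ⊢ p2
    [WL] p3, p3 ⊢ p3
      [Ax] p3 ⊢ p3
  [Ax] p3 ⊢ p3

Result: YES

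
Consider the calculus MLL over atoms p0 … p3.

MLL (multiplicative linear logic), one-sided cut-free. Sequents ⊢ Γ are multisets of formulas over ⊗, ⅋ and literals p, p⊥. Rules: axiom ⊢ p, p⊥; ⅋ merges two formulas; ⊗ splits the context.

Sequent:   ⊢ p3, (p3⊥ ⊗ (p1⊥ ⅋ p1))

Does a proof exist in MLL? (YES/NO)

Derivation (root first):
[⊗]  ⊢ p3, (p3⊥ ⊗ (p1⊥ ⅋ p1))
  [Ax]  ⊢ p3, p3⊥
  [⅋]  ⊢ (p1⊥ ⅋ p1)
    [Ax]  ⊢ p1, p1⊥

Result: YES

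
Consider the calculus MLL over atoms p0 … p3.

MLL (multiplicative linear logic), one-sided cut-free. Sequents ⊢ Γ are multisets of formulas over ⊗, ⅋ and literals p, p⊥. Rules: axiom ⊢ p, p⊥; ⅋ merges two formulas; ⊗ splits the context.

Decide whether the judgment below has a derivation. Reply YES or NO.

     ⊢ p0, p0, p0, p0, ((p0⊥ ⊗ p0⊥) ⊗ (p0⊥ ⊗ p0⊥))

Derivation trace:
[⊗]  ⊢ p0, p0, p0, p0, ((p0⊥ ⊗ p0⊥) ⊗ (p0⊥ ⊗ p0⊥))
  [⊗]  ⊢ p0, p0, (p0⊥ ⊗ p0⊥)
    [Ax]  ⊢ p0, p0⊥
    [Ax]  ⊢ p0, p0⊥
  [⊗]  ⊢ p0, p0, (p0⊥ ⊗ p0⊥)
    [Ax]  ⊢ p0, p0⊥
    [Ax]  ⊢ p0, p0⊥

Result: YES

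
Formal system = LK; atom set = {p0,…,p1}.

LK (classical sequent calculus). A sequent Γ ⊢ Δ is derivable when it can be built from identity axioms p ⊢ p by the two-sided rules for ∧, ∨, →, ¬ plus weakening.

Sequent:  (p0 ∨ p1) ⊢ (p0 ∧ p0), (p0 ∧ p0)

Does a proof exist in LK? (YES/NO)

Search for a countermodel by truth-table:
  v=00: Γ:[(p0 ∨ p1)=F] Δ:[(p0 ∧ p0)=F, (p0 ∧ p0)=F] refutes=False
  v=01: Γ:[(p0 ∨ p1)=T] Δ:[(p0 ∧ p0)=F, (p0 ∧ p0)=F] refutes=True  ← countermodel

Result: NO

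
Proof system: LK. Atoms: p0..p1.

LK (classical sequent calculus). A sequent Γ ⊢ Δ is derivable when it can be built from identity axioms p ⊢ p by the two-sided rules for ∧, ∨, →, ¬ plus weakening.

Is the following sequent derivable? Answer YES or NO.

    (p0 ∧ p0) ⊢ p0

Derivation trace:
[∧L] (p0 ∧ p0) ⊢ p0
  [WL] p0, p0 ⊢ p0
    [Ax] p0 ⊢ p0

Result: YES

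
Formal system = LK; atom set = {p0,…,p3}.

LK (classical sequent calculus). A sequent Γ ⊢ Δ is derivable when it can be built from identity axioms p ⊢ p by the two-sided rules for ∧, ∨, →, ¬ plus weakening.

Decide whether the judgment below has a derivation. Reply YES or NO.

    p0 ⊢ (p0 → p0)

Derivation trace:
[WL] p0 ⊢ (p0 → p0)
  [→R]  ⊢ (p0 → p0)
    [Ax] p0 ⊢ p0

Result: YES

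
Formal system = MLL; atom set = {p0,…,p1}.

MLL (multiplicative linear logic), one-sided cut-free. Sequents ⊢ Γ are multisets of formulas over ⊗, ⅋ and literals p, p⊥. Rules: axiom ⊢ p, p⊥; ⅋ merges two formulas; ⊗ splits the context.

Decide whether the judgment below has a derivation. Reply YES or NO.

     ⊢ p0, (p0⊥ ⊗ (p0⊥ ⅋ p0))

Derivation trace:
[⊗]  ⊢ p0, (p0⊥ ⊗ (p0⊥ ⅋ p0))
  [Ax]  ⊢ p0, p0⊥
  [⅋]  ⊢ (p0⊥ ⅋ p0)
    [Ax]  ⊢ p0, p0⊥

Result: YES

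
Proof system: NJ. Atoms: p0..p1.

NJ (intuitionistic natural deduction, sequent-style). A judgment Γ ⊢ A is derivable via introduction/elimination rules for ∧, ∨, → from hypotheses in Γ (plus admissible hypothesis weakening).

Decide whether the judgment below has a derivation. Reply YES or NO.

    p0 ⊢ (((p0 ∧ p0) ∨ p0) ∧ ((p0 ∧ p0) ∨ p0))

Proof tree:
[∧I] p0 ⊢ (((p0 ∧ p0) ∨ p0) ∧ ((p0 ∧ p0) ∨ p0))
  [∨I₁] p0 ⊢ ((p0 ∧ p0) ∨ p0)
    [∧I] p0 ⊢ (p0 ∧ p0)
      [Ax] p0 ⊢ p0
      [Ax] p0 ⊢ p0
  [∨I₁] p0 ⊢ ((p0 ∧ p0) ∨ p0)
    [∧I] p0 ⊢ (p0 ∧ p0)
      [Ax] p0 ⊢ p0
      [Ax] p0 ⊢ p0

Result: YES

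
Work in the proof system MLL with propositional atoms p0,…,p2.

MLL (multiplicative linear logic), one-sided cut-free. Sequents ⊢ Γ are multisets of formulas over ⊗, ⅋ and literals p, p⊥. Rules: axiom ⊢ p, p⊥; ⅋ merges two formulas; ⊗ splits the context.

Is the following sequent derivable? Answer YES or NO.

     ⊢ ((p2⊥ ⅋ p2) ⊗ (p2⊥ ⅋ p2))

Derivation trace:
[⊗]  ⊢ ((p2⊥ ⅋ p2) ⊗ (p2⊥ ⅋ p2))
  [⅋]  ⊢ (p2⊥ ⅋ p2)
    [Ax]  ⊢ p2, p2⊥
  [⅋]  ⊢ (p2⊥ ⅋ p2)
    [Ax]  ⊢ p2, p2⊥

Result: YES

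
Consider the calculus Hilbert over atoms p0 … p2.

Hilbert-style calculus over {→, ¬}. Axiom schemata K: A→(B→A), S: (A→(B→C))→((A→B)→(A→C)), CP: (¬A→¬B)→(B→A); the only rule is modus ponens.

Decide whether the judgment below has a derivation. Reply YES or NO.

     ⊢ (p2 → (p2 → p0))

Truth-table refutation:
  v=000: Γ:[] Δ:[(p2 → (p2 → p0))=T] refutes=False
  v=001: Γ:[] Δ:[(p2 → (p2 → p0))=F] refutes=True  ← countermodel

Result: NO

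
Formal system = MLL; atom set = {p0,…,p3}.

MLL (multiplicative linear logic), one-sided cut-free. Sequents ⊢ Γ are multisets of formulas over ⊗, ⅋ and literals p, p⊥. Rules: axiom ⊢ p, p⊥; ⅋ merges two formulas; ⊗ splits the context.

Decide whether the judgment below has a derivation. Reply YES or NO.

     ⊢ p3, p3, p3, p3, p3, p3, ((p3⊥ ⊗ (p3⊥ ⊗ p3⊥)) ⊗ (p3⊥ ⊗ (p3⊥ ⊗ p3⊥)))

Proof tree:
[⊗]  ⊢ p3, p3, p3, p3, p3, p3, ((p3⊥ ⊗ (p3⊥ ⊗ p3⊥)) ⊗ (p3⊥ ⊗ (p3⊥ ⊗ p3⊥)))
  [⊗]  ⊢ p3, p3, p3, (p3⊥ ⊗ (p3⊥ ⊗ p3⊥))
    [Ax]  ⊢ p3, p3⊥
    [⊗]  ⊢ p3, p3, (p3⊥ ⊗ p3⊥)
      [Ax]  ⊢ p3, p3⊥
      [Ax]  ⊢ p3, p3⊥
  [⊗]  ⊢ p3, p3, p3, (p3⊥ ⊗ (p3⊥ ⊗ p3⊥))
    [Ax]  ⊢ p3, p3⊥
    [⊗]  ⊢ p3, p3, (p3⊥ ⊗ p3⊥)
      [Ax]  ⊢ p3, p3⊥
      [Ax]  ⊢ p3, p3⊥

Result: YES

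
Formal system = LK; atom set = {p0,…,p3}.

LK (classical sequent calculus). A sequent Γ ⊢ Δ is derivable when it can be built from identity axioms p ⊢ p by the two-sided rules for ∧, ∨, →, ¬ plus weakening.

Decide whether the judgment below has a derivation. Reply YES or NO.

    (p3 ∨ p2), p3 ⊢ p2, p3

Derivation trace:
[WL] (p3 ∨ p2), p3 ⊢ p2, p3
  [∨L] (p3 ∨ p2) ⊢ p2, p3
    [Ax] p3 ⊢ p3
    [Ax] p2 ⊢ p2

Result: YES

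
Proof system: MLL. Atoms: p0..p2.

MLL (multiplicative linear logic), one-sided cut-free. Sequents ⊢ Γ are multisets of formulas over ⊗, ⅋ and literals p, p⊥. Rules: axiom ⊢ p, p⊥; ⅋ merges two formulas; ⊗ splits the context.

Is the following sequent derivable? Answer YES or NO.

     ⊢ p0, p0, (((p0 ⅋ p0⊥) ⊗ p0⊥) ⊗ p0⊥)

Proof tree:
[⊗]  ⊢ p0, p0, (((p0 ⅋ p0⊥) ⊗ p0⊥) ⊗ p0⊥)
  [⊗]  ⊢ p0, ((p0 ⅋ p0⊥) ⊗ p0⊥)
    [⅋]  ⊢ (p0 ⅋ p0⊥)
      [Ax]  ⊢ p0, p0⊥
    [Ax]  ⊢ p0, p0⊥
  [Ax]  ⊢ p0, p0⊥

Result: YES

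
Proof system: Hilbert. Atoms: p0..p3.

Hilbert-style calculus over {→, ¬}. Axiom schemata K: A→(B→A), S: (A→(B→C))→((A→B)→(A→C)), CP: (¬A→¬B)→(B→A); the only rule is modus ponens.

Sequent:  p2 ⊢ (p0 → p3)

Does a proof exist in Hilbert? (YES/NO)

Search for a countermodel by truth-table:
  v=0000: Γ:[p2=F] Δ:[(p0 → p3)=T] refutes=False
  v=0001: Γ:[p2=F] Δ:[(p0 → p3)=T] refutes=False
  v=0010: Γ:[p2=T] Δ:[(p0 → p3)=T] refutes=False
  v=0011: Γ:[p2=T] Δ:[(p0 → p3)=T] refutes=False
  v=0100: Γ:[p2=F] Δ:[(p0 → p3)=T] refutes=False
  v=0101: Γ:[p2=F] Δ:[(p0 → p3)=T] refutes=False
  v=0110: Γ:[p2=T] Δ:[(p0 → p3)=T] refutes=False
  v=0111: Γ:[p2=T] Δ:[(p0 → p3)=T] refutes=False
  v=1000: Γ:[p2=F] Δ:[(p0 → p3)=F] refutes=False
  v=1001: Γ:[p2=F] Δ:[(p0 → p3)=T] refutes=False
  v=1010: Γ:[p2=T] Δ:[(p0 → p3)=F] refutes=True  ← countermodel

Result: NO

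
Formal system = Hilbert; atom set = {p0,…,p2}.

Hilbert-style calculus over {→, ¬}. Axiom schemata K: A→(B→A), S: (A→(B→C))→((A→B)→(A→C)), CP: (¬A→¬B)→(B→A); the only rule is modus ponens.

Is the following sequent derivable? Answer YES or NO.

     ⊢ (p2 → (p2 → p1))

Enumerate valuations to refute Γ ⊢ Δ:
  v=000: Γ:[] Δ:[(p2 → (p2 → p1))=T] refutes=False
  v=001: Γ:[] Δ:[(p2 → (p2 → p1))=F] refutes=True  ← countermodel

Result: NO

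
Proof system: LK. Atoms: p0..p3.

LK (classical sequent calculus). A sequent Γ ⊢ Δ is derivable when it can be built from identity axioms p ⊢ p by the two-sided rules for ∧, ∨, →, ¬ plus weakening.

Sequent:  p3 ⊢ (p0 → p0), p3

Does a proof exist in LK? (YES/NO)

Proof tree:
[WL] p3 ⊢ (p0 → p0), p3
  [WR]  ⊢ (p0 → p0), p3
    [→R]  ⊢ (p0 → p0)
      [Ax] p0 ⊢ p0

Result: YES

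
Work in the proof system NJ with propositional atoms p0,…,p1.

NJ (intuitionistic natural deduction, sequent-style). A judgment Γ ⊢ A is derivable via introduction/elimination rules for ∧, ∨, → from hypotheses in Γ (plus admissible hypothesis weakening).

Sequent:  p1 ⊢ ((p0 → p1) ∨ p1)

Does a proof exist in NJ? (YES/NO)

Derivation trace:
[∨I₁] p1 ⊢ ((p0 → p1) ∨ p1)
  [→I] p1 ⊢ (p0 → p1)
    [Wk] p1, p0 ⊢ p1
      [Ax] p1 ⊢ p1

Result: YES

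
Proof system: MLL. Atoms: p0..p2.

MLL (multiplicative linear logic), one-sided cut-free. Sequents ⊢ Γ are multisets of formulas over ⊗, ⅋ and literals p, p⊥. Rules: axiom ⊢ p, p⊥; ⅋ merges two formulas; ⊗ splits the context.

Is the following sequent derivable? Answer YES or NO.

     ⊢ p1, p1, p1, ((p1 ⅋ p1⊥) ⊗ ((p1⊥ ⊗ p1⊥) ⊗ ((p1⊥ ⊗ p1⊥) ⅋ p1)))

Derivation trace:
[⊗]  ⊢ p1, p1, p1, ((p1 ⅋ p1⊥) ⊗ ((p1⊥ ⊗ p1⊥) ⊗ ((p1⊥ ⊗ p1⊥) ⅋ p1)))
  [⅋]  ⊢ (p1 ⅋ p1⊥)
    [Ax]  ⊢ p1, p1⊥
  [⊗]  ⊢ p1, p1, p1, ((p1⊥ ⊗ p1⊥) ⊗ ((p1⊥ ⊗ p1⊥) ⅋ p1))
    [⊗]  ⊢ p1, p1, (p1⊥ ⊗ p1⊥)
      [Ax]  ⊢ p1, p1⊥
      [Ax]  ⊢ p1, p1⊥
    [⅋]  ⊢ p1, ((p1⊥ ⊗ p1⊥) ⅋ p1)
      [⊗]  ⊢ p1, p1, (p1⊥ ⊗ p1⊥)
        [Ax]  ⊢ p1, p1⊥
        [Ax]  ⊢ p1, p1⊥

Result: YES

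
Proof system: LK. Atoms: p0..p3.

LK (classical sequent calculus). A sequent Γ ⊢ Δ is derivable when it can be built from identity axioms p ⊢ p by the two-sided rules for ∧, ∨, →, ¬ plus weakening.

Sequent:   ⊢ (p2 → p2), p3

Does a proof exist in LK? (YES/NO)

Derivation (root first):
[WR]  ⊢ (p2 → p2), p3
  [→R]  ⊢ (p2 → p2)
    [Ax] p2 ⊢ p2

Result: YES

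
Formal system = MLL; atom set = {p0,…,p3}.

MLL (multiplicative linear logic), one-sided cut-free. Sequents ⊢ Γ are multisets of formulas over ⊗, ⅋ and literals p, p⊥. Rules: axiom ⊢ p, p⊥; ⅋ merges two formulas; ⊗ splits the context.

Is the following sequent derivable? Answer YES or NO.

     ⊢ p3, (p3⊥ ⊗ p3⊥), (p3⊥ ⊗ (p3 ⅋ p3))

Proof tree:
[⊗]  ⊢ p3, (p3⊥ ⊗ p3⊥), (p3⊥ ⊗ (p3 ⅋ p3))
  [Ax]  ⊢ p3, p3⊥
  [⅋]  ⊢ (p3⊥ ⊗ p3⊥), (p3 ⅋ p3)
    [⊗]  ⊢ p3, p3, (p3⊥ ⊗ p3⊥)
      [Ax]  ⊢ p3, p3⊥
      [Ax]  ⊢ p3, p3⊥

Result: YES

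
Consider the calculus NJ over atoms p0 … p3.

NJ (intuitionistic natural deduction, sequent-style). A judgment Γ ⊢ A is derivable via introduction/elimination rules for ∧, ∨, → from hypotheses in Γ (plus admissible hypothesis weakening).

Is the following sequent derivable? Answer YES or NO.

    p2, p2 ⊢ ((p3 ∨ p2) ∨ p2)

Derivation trace:
[∨I₁] p2, p2 ⊢ ((p3 ∨ p2) ∨ p2)
  [Wk] p2, p2 ⊢ (p3 ∨ p2)
    [∨I₂] p2 ⊢ (p3 ∨ p2)
      [Ax] p2 ⊢ p2

Result: YES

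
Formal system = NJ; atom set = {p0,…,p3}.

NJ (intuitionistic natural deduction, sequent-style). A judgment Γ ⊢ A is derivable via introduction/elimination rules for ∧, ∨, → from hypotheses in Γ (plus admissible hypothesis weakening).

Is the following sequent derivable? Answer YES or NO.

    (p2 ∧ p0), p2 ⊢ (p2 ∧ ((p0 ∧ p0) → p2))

Proof tree:
[∧I] (p2 ∧ p0), p2 ⊢ (p2 ∧ ((p0 ∧ p0) → p2))
  [Ax] p2 ⊢ p2
  [→I] p2, (p2 ∧ p0) ⊢ ((p0 ∧ p0) → p2)
    [Wk] p2, (p2 ∧ p0), (p0 ∧ p0) ⊢ p2
      [Wk] p2, (p2 ∧ p0) ⊢ p2
        [Ax] p2 ⊢ p2

Result: YES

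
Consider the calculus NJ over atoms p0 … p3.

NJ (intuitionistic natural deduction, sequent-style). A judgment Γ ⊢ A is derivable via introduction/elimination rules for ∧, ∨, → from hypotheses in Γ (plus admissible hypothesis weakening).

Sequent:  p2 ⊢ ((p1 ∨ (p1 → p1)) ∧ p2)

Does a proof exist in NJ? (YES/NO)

Derivation trace:
[∧I] p2 ⊢ ((p1 ∨ (p1 → p1)) ∧ p2)
  [∨I₂]  ⊢ (p1 ∨ (p1 → p1))
    [→I]  ⊢ (p1 → p1)
      [Ax] p1 ⊢ p1
  [Ax] p2 ⊢ p2

Result: YES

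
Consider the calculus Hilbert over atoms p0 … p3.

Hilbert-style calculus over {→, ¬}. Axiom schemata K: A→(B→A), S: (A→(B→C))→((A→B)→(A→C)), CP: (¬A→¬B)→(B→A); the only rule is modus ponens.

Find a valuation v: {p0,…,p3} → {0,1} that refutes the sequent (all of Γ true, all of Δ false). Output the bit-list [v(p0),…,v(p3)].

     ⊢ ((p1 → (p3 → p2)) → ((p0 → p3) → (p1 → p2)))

Enumerate valuations to refute Γ ⊢ Δ:
  v=0000: Γ:[] Δ:[((p1 → (p3 → p2)) → ((p0 → p3) → (p1 → p2)))=T] refutes=False
  v=0001: Γ:[] Δ:[((p1 → (p3 → p2)) → ((p0 → p3) → (p1 → p2)))=T] refutes=False
  v=0010: Γ:[] Δ:[((p1 → (p3 → p2)) → ((p0 → p3) → (p1 → p2)))=T] refutes=False
  v=0011: Γ:[] Δ:[((p1 → (p3 → p2)) → ((p0 → p3) → (p1 → p2)))=T] refutes=False
  v=0100: Γ:[] Δ:[((p1 → (p3 → p2)) → ((p0 → p3) → (p1 → p2)))=F] refutes=True  ← countermodel

Result: [0, 1, 0, 0]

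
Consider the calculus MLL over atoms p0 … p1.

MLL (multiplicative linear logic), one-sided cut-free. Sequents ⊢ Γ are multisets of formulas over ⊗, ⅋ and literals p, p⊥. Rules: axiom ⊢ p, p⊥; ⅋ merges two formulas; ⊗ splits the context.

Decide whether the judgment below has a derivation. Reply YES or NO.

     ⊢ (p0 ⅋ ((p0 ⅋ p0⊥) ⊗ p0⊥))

Derivation trace:
[⅋]  ⊢ (p0 ⅋ ((p0 ⅋ p0⊥) ⊗ p0⊥))
  [⊗]  ⊢ p0, ((p0 ⅋ p0⊥) ⊗ p0⊥)
    [⅋]  ⊢ (p0 ⅋ p0⊥)
      [Ax]  ⊢ p0, p0⊥
    [Ax]  ⊢ p0, p0⊥

Result: YES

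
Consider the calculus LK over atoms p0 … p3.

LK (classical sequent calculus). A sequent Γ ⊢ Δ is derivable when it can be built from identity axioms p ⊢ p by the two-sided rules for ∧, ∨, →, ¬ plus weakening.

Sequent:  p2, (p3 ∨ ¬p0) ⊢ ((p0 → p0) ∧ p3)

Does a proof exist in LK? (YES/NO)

Truth-table refutation:
  v=0000: Γ:[p2=F, (p3 ∨ ¬p0)=T] Δ:[((p0 → p0) ∧ p3)=F] refutes=False
  v=0001: Γ:[p2=F, (p3 ∨ ¬p0)=T] Δ:[((p0 → p0) ∧ p3)=T] refutes=False
  v=0010: Γ:[p2=T, (p3 ∨ ¬p0)=T] Δ:[((p0 → p0) ∧ p3)=F] refutes=True  ← countermodel

Result: NO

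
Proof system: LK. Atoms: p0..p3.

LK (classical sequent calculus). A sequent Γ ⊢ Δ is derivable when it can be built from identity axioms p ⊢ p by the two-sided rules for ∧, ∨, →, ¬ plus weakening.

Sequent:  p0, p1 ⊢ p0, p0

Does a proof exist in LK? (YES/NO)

Derivation trace:
[WL] p0, p1 ⊢ p0, p0
  [WR] p0 ⊢ p0, p0
    [Ax] p0 ⊢ p0

Result: YES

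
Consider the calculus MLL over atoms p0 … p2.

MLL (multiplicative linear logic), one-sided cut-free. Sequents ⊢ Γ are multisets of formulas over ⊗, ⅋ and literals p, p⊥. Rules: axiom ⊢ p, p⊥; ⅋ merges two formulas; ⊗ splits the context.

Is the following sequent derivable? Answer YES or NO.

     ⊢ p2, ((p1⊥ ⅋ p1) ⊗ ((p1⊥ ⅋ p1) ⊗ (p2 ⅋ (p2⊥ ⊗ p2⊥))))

Proof tree:
[⊗]  ⊢ p2, ((p1⊥ ⅋ p1) ⊗ ((p1⊥ ⅋ p1) ⊗ (p2 ⅋ (p2⊥ ⊗ p2⊥))))
  [⅋]  ⊢ (p1⊥ ⅋ p1)
    [Ax]  ⊢ p1, p1⊥
  [⊗]  ⊢ p2, ((p1⊥ ⅋ p1) ⊗ (p2 ⅋ (p2⊥ ⊗ p2⊥)))
    [⅋]  ⊢ (p1⊥ ⅋ p1)
      [Ax]  ⊢ p1, p1⊥
    [⅋]  ⊢ p2, (p2 ⅋ (p2⊥ ⊗ p2⊥))
      [⊗]  ⊢ p2, p2, (p2⊥ ⊗ p2⊥)
        [Ax]  ⊢ p2, p2⊥
        [Ax]  ⊢ p2, p2⊥

Result: YES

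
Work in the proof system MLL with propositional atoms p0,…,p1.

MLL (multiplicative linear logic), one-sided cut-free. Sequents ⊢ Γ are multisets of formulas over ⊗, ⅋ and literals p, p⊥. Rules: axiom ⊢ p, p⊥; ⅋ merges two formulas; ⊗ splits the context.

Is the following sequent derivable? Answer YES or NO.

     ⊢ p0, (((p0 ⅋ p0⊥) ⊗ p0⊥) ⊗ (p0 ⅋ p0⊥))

Derivation trace:
[⊗]  ⊢ p0, (((p0 ⅋ p0⊥) ⊗ p0⊥) ⊗ (p0 ⅋ p0⊥))
  [⊗]  ⊢ p0, ((p0 ⅋ p0⊥) ⊗ p0⊥)
    [⅋]  ⊢ (p0 ⅋ p0⊥)
      [Ax]  ⊢ p0, p0⊥
    [Ax]  ⊢ p0, p0⊥
  [⅋]  ⊢ (p0 ⅋ p0⊥)
    [Ax]  ⊢ p0, p0⊥

Result: YES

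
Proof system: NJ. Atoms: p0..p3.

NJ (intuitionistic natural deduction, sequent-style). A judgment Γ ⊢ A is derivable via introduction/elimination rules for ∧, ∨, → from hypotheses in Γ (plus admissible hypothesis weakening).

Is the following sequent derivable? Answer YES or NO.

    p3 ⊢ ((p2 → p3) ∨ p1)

Proof tree:
[∨I₁] p3 ⊢ ((p2 → p3) ∨ p1)
  [→I] p3 ⊢ (p2 → p3)
    [Wk] p3, p2 ⊢ p3
      [Ax] p3 ⊢ p3

Result: YES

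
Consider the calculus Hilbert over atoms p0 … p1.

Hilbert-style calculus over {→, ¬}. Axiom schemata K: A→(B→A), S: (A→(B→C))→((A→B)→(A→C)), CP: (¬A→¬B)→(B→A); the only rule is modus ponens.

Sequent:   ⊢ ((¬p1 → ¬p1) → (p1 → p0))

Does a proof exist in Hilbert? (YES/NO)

Search for a countermodel by truth-table:
  v=00: Γ:[] Δ:[((¬p1 → ¬p1) → (p1 → p0))=T] refutes=False
  v=01: Γ:[] Δ:[((¬p1 → ¬p1) → (p1 → p0))=F] refutes=True  ← countermodel

Result: NO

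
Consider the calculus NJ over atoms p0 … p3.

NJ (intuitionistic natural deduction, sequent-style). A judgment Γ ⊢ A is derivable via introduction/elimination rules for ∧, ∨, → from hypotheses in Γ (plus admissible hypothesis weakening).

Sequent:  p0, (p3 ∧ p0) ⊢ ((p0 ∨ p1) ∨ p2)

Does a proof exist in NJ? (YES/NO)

Derivation (root first):
[∨I₁] p0, (p3 ∧ p0) ⊢ ((p0 ∨ p1) ∨ p2)
  [Wk] p0, (p3 ∧ p0) ⊢ (p0 ∨ p1)
    [∨I₁] p0 ⊢ (p0 ∨ p1)
      [Ax] p0 ⊢ p0

Result: YES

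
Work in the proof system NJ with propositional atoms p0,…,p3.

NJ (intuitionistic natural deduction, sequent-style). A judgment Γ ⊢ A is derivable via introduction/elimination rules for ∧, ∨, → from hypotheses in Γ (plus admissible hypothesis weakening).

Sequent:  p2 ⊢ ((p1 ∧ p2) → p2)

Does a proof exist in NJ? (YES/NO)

Derivation trace:
[→I] p2 ⊢ ((p1 ∧ p2) → p2)
  [Wk] p2, (p1 ∧ p2) ⊢ p2
    [Ax] p2 ⊢ p2

Result: YES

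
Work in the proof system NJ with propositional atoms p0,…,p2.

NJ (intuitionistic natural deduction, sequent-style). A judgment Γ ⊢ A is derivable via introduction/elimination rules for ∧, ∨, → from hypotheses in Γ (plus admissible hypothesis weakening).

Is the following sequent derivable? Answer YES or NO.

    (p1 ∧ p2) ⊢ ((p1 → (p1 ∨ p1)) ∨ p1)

Derivation trace:
[∨I₁] (p1 ∧ p2) ⊢ ((p1 → (p1 ∨ p1)) ∨ p1)
  [→I] (p1 ∧ p2) ⊢ (p1 → (p1 ∨ p1))
    [Wk] p1, (p1 ∧ p2) ⊢ (p1 ∨ p1)
      [∨I₂] p1 ⊢ (p1 ∨ p1)
        [Ax] p1 ⊢ p1

Result: YES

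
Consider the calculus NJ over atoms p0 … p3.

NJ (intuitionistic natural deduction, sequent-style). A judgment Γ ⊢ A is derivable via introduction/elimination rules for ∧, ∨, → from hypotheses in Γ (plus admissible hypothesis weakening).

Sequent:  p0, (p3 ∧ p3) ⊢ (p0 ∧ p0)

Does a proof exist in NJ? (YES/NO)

Derivation trace:
[Wk] p0, (p3 ∧ p3) ⊢ (p0 ∧ p0)
  [∧I] p0 ⊢ (p0 ∧ p0)
    [Ax] p0 ⊢ p0
    [Ax] p0 ⊢ p0

Result: YES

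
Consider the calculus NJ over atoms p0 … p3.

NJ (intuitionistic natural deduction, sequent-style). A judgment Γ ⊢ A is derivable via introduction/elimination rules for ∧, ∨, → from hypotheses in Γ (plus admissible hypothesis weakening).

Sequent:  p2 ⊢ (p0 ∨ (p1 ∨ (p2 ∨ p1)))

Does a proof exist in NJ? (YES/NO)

Derivation trace:
[∨I₂] p2 ⊢ (p0 ∨ (p1 ∨ (p2 ∨ p1)))
  [∨I₂] p2 ⊢ (p1 ∨ (p2 ∨ p1))
    [∨I₁] p2 ⊢ (p2 ∨ p1)
      [Ax] p2 ⊢ p2

Result: YES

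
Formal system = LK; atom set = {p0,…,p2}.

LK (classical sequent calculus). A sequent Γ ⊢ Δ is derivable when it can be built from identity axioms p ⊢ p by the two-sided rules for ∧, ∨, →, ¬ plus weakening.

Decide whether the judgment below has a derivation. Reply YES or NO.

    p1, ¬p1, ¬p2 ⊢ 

Derivation trace:
[¬L] p1, ¬p1, ¬p2 ⊢ 
  [¬L] p1, ¬p1 ⊢ p2
    [WR] p1 ⊢ p1, p2
      [Ax] p1 ⊢ p1

Result: YES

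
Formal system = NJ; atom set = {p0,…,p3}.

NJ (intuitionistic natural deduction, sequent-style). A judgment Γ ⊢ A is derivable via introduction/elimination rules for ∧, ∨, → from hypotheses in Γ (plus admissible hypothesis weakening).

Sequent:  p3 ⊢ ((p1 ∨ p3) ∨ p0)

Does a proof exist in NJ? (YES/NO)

Derivation (root first):
[∨I₁] p3 ⊢ ((p1 ∨ p3) ∨ p0)
  [∨I₂] p3 ⊢ (p1 ∨ p3)
    [Ax] p3 ⊢ p3

Result: YES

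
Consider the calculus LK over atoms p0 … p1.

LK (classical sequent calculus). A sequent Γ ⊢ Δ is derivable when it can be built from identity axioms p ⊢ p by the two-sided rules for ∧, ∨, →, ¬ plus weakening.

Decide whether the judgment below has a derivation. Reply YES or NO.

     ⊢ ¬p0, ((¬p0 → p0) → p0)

Derivation trace:
[→R]  ⊢ ¬p0, ((¬p0 → p0) → p0)
  [→L] (¬p0 → p0) ⊢ ¬p0, p0
    [¬R]  ⊢ p0, ¬p0
      [Ax] p0 ⊢ p0
    [WL] p0 ⊢ p0, ¬p0
      [¬R]  ⊢ p0, ¬p0
        [Ax] p0 ⊢ p0

Result: YES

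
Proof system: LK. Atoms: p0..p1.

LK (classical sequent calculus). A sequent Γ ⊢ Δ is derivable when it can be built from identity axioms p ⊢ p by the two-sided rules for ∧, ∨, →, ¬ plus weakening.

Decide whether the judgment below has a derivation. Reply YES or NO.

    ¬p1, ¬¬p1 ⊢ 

Proof tree:
[¬L] ¬p1, ¬¬p1 ⊢ 
  [¬L] ¬p1 ⊢ ¬p1
    [¬R]  ⊢ p1, ¬p1
      [Ax] p1 ⊢ p1

Result: YES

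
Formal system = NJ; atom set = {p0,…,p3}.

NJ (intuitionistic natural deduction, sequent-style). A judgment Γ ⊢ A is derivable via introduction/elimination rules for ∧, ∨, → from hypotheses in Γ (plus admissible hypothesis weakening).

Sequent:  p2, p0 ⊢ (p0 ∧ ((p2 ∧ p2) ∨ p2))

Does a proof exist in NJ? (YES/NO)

Derivation (root first):
[∧I] p2, p0 ⊢ (p0 ∧ ((p2 ∧ p2) ∨ p2))
  [Ax] p0 ⊢ p0
  [∨I₁] p2 ⊢ ((p2 ∧ p2) ∨ p2)
    [∧I] p2 ⊢ (p2 ∧ p2)
      [Ax] p2 ⊢ p2
      [Ax] p2 ⊢ p2

Result: YES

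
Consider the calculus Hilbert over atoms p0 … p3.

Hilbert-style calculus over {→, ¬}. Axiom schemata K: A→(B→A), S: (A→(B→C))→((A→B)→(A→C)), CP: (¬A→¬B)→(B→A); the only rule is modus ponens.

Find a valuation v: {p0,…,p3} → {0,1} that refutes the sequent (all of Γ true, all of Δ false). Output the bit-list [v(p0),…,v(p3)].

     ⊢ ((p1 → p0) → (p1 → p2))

Search for a countermodel by truth-table:
  v=0000: Γ:[] Δ:[((p1 → p0) → (p1 → p2))=T] refutes=False
  v=0001: Γ:[] Δ:[((p1 → p0) → (p1 → p2))=T] refutes=False
  v=0010: Γ:[] Δ:[((p1 → p0) → (p1 → p2))=T] refutes=False
  v=0011: Γ:[] Δ:[((p1 → p0) → (p1 → p2))=T] refutes=False
  v=0100: Γ:[] Δ:[((p1 → p0) → (p1 → p2))=T] refutes=False
  v=0101: Γ:[] Δ:[((p1 → p0) → (p1 → p2))=T] refutes=False
  v=0110: Γ:[] Δ:[((p1 → p0) → (p1 → p2))=T] refutes=False
  v=0111: Γ:[] Δ:[((p1 → p0) → (p1 → p2))=T] refutes=False
  v=1000: Γ:[] Δ:[((p1 → p0) → (p1 → p2))=T] refutes=False
  v=1001: Γ:[] Δ:[((p1 → p0) → (p1 → p2))=T] refutes=False
  v=1010: Γ:[] Δ:[((p1 → p0) → (p1 → p2))=T] refutes=False
  v=1011: Γ:[] Δ:[((p1 → p0) → (p1 → p2))=T] refutes=False
  v=1100: Γ:[] Δ:[((p1 → p0) → (p1 → p2))=F] refutes=True  ← countermodel

Result: [1, 1, 0, 0]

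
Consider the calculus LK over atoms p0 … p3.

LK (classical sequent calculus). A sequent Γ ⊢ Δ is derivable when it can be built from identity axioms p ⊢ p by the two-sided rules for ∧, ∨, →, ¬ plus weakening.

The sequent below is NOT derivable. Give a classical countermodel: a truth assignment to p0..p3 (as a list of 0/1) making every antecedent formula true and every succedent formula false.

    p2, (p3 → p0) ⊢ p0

Truth-table refutation:
  v=0000: Γ:[p2=F, (p3 → p0)=T] Δ:[p0=F] refutes=False
  v=0001: Γ:[p2=F, (p3 → p0)=F] Δ:[p0=F] refutes=False
  v=0010: Γ:[p2=T, (p3 → p0)=T] Δ:[p0=F] refutes=True  ← countermodel

Result: [0, 0, 1, 0]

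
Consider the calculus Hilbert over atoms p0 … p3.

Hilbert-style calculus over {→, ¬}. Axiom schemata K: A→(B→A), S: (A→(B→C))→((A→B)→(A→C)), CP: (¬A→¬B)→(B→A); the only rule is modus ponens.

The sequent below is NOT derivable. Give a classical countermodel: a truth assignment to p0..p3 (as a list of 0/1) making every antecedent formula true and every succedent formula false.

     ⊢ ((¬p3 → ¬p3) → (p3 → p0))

Enumerate valuations to refute Γ ⊢ Δ:
  v=0000: Γ:[] Δ:[((¬p3 → ¬p3) → (p3 → p0))=T] refutes=False
  v=0001: Γ:[] Δ:[((¬p3 → ¬p3) → (p3 → p0))=F] refutes=True  ← countermodel

Result: [0, 0, 0, 1]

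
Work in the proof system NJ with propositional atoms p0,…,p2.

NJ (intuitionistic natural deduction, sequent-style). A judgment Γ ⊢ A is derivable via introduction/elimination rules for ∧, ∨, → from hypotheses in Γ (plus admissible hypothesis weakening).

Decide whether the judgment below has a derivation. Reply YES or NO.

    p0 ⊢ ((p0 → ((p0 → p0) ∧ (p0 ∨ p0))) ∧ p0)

Derivation trace:
[∧I] p0 ⊢ ((p0 → ((p0 → p0) ∧ (p0 ∨ p0))) ∧ p0)
  [→I]  ⊢ (p0 → ((p0 → p0) ∧ (p0 ∨ p0)))
    [∧I] p0 ⊢ ((p0 → p0) ∧ (p0 ∨ p0))
      [→I]  ⊢ (p0 → p0)
        [Ax] p0 ⊢ p0
      [∨I₁] p0 ⊢ (p0 ∨ p0)
        [Ax] p0 ⊢ p0
  [Ax] p0 ⊢ p0

Result: YES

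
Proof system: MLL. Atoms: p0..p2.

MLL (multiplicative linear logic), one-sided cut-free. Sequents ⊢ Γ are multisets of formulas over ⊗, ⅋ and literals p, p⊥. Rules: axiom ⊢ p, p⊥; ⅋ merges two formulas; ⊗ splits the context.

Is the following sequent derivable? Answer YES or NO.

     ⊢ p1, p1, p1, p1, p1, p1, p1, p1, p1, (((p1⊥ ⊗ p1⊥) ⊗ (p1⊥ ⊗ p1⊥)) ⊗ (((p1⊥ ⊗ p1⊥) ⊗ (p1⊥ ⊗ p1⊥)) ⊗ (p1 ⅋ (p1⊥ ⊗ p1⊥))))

Derivation trace:
[⊗]  ⊢ p1, p1, p1, p1, p1, p1, p1, p1, p1, (((p1⊥ ⊗ p1⊥) ⊗ (p1⊥ ⊗ p1⊥)) ⊗ (((p1⊥ ⊗ p1⊥) ⊗ (p1⊥ ⊗ p1⊥)) ⊗ (p1 ⅋ (p1⊥ ⊗ p1⊥))))
  [⊗]  ⊢ p1, p1, p1, p1, ((p1⊥ ⊗ p1⊥) ⊗ (p1⊥ ⊗ p1⊥))
    [⊗]  ⊢ p1, p1, (p1⊥ ⊗ p1⊥)
      [Ax]  ⊢ p1, p1⊥
      [Ax]  ⊢ p1, p1⊥
    [⊗]  ⊢ p1, p1, (p1⊥ ⊗ p1⊥)
      [Ax]  ⊢ p1, p1⊥
      [Ax]  ⊢ p1, p1⊥
  [⊗]  ⊢ p1, p1, p1, p1, p1, (((p1⊥ ⊗ p1⊥) ⊗ (p1⊥ ⊗ p1⊥)) ⊗ (p1 ⅋ (p1⊥ ⊗ p1⊥)))
    [⊗]  ⊢ p1, p1, p1, p1, ((p1⊥ ⊗ p1⊥) ⊗ (p1⊥ ⊗ p1⊥))
      [⊗]  ⊢ p1, p1, (p1⊥ ⊗ p1⊥)
        [Ax]  ⊢ p1, p1⊥
        [Ax]  ⊢ p1, p1⊥
      [⊗]  ⊢ p1, p1, (p1⊥ ⊗ p1⊥)
        [Ax]  ⊢ p1, p1⊥
        [Ax]  ⊢ p1, p1⊥
    [⅋]  ⊢ p1, (p1 ⅋ (p1⊥ ⊗ p1⊥))
      [⊗]  ⊢ p1, p1, (p1⊥ ⊗ p1⊥)
        [Ax]  ⊢ p1, p1⊥
        [Ax]  ⊢ p1, p1⊥

Result: YES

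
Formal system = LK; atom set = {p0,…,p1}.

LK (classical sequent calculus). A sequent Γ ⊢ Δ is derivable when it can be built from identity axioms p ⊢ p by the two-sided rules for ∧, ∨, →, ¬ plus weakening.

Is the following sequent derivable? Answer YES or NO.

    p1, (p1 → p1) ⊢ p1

Proof tree:
[→L] p1, (p1 → p1) ⊢ p1
  [WR] p1 ⊢ p1, p1
    [Ax] p1 ⊢ p1
  [WR] p1 ⊢ p1, p1
    [Ax] p1 ⊢ p1

Result: YES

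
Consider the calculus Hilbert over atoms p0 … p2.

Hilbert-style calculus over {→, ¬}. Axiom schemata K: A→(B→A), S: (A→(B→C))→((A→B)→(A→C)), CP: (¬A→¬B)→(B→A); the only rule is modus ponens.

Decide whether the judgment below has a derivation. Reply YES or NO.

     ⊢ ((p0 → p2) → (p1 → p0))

Truth-table refutation:
  v=000: Γ:[] Δ:[((p0 → p2) → (p1 → p0))=T] refutes=False
  v=001: Γ:[] Δ:[((p0 → p2) → (p1 → p0))=T] refutes=False
  v=010: Γ:[] Δ:[((p0 → p2) → (p1 → p0))=F] refutes=True  ← countermodel

Result: NO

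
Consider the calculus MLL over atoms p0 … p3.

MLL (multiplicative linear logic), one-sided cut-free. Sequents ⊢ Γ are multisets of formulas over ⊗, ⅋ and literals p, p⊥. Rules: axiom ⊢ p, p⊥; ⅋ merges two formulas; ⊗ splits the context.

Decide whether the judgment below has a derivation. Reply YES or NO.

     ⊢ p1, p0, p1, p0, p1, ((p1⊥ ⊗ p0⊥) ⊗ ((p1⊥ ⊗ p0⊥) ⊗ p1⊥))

Derivation trace:
[⊗]  ⊢ p1, p0, p1, p0, p1, ((p1⊥ ⊗ p0⊥) ⊗ ((p1⊥ ⊗ p0⊥) ⊗ p1⊥))
  [⊗]  ⊢ p1, p0, (p1⊥ ⊗ p0⊥)
    [Ax]  ⊢ p1, p1⊥
    [Ax]  ⊢ p0, p0⊥
  [⊗]  ⊢ p1, p0, p1, ((p1⊥ ⊗ p0⊥) ⊗ p1⊥)
    [⊗]  ⊢ p1, p0, (p1⊥ ⊗ p0⊥)
      [Ax]  ⊢ p1, p1⊥
      [Ax]  ⊢ p0, p0⊥
    [Ax]  ⊢ p1, p1⊥

Result: YES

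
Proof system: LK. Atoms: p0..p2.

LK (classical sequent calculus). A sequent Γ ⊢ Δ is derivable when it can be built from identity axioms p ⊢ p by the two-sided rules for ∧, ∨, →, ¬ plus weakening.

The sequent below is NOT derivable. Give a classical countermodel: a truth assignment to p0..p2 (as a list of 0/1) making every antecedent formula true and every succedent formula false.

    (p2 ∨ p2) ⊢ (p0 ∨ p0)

Enumerate valuations to refute Γ ⊢ Δ:
  v=000: Γ:[(p2 ∨ p2)=F] Δ:[(p0 ∨ p0)=F] refutes=False
  v=001: Γ:[(p2 ∨ p2)=T] Δ:[(p0 ∨ p0)=F] refutes=True  ← countermodel

Result: [0, 0, 1]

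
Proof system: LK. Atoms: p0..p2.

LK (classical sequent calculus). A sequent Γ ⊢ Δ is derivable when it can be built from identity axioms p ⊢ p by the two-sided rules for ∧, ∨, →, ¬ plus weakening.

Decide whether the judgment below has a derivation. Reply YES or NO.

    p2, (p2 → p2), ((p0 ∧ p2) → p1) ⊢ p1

Search for a countermodel by truth-table:
  v=000: Γ:[p2=F, (p2 → p2)=T, ((p0 ∧ p2) → p1)=T] Δ:[p1=F] refutes=False
  v=001: Γ:[p2=T, (p2 → p2)=T, ((p0 ∧ p2) → p1)=T] Δ:[p1=F] refutes=True  ← countermodel

Result: NO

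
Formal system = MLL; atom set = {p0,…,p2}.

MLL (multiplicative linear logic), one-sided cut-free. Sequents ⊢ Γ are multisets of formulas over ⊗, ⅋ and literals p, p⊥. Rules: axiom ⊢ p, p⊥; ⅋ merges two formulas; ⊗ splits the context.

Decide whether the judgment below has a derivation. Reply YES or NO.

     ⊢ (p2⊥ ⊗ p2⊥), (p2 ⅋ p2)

Proof tree:
[⅋]  ⊢ (p2⊥ ⊗ p2⊥), (p2 ⅋ p2)
  [⊗]  ⊢ p2, p2, (p2⊥ ⊗ p2⊥)
    [Ax]  ⊢ p2, p2⊥
    [Ax]  ⊢ p2, p2⊥

Result: YES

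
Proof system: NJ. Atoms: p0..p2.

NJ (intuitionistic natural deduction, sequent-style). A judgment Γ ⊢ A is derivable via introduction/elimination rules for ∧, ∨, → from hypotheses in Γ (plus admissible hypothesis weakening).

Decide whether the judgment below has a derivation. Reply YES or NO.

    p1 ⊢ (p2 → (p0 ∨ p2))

Derivation (root first):
[Wk] p1 ⊢ (p2 → (p0 ∨ p2))
  [→I]  ⊢ (p2 → (p0 ∨ p2))
    [∨I₂] p2 ⊢ (p0 ∨ p2)
      [Ax] p2 ⊢ p2

Result: YES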